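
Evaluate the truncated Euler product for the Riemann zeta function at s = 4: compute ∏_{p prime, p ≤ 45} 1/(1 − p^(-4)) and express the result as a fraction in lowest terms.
∏ = 68304364739414847787103076142881583957543/63109073443906486560772797235200000000000

The primes p ≤ 45 are [2, 3, 5, 7, 11, 13, 17, 19, 23, 29, 31, 37, 41, 43]. For each prime, (1 − 1/p^4)^(-1) = p^4 / (p^4 − 1). The product is (1 − 1/2^4)^(-1), (1 − 1/3^4)^(-1), (1 − 1/5^4)^(-1), (1 − 1/7^4)^(-1), (1 − 1/11^4)^(-1), (1 − 1/13^4)^(-1), (1 − 1/17^4)^(-1), (1 − 1/19^4)^(-1), (1 − 1/23^4)^(-1), (1 − 1/29^4)^(-1), (1 − 1/31^4)^(-1), (1 − 1/37^4)^(-1), (1 − 1/41^4)^(-1), (1 − 1/43^4)^(-1) = ∏ p^4 / (p^4 − 1) = 68304364739414847787103076142881583957543/63109073443906486560772797235200000000000.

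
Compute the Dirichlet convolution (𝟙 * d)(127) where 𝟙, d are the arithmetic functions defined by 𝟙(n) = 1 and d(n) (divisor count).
(𝟙 * d)(127) = 3

Divisors of 127: [1, 127]. For each d | 127:
  d = 1: 𝟙(1) · d(127/1) = 1 · 2 = 2
  d = 127: 𝟙(127) · d(127/127) = 1 · 1 = 1
Summing: (𝟙 * d)(127) = 2 + 1 = 3.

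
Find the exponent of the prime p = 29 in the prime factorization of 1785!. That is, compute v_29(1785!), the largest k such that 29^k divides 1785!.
v_29(1785!) = 63

Legendre's formula: v_p(n!) = Σ_{k ≥ 1} ⌊n / p^k⌋. For p = 29, n = 1785, the terms are:
  ⌊1785/29^1⌋ = ⌊1785/29⌋ = 61
  ⌊1785/29^2⌋ = ⌊1785/841⌋ = 2
(the next term ⌊1785/29^3⌋ = 0, terminating the sum). Summing: v_29(1785!) = 61 + 2 = 63.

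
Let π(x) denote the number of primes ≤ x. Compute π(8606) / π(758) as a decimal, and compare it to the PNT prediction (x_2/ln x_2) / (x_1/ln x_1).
π(8606)/π(758) = 1071/134 ≈ 7.9925;  PNT prediction ≈ 8.3091.

π(758) = 134 and π(8606) = 1071, so π(8606)/π(758) ≈ 7.9925. The PNT-predicted ratio is (8606/ln(8606)) / (758/ln(758)) ≈ 8.3091. The two agree to within a few percent, as expected.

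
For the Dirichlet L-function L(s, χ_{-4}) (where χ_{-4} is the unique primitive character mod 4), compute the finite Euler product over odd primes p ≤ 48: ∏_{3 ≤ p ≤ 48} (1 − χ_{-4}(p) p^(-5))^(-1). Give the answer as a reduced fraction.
∏ = 7508883803148623376075754946450365737429310788606076172798130278074505/7537845509642297199917174706861149114875564283464393121061743521431552

The odd primes p ≤ 48 are [3, 5, 7, 11, 13, 17, 19, 23, 29, 31, 37, 41, 43, 47]. For each, χ(p) = 1 if p ≡ 1 mod 4, χ(p) = −1 if p ≡ 3 mod 4. Taking (1 − χ(p)/p^5)^(-1) = p^5/(p^5 − χ(p)): (1 − (-1)/3^5)^(-1) · (1 − (1)/5^5)^(-1) · (1 − (-1)/7^5)^(-1) · (1 − (-1)/11^5)^(-1) · (1 − (1)/13^5)^(-1) · (1 − (1)/17^5)^(-1) · (1 − (-1)/19^5)^(-1) · (1 − (-1)/23^5)^(-1) · (1 − (1)/29^5)^(-1) · (1 − (-1)/31^5)^(-1) · (1 − (1)/37^5)^(-1) · (1 − (1)/41^5)^(-1) · (1 − (-1)/43^5)^(-1) · (1 − (-1)/47^5)^(-1) = 7508883803148623376075754946450365737429310788606076172798130278074505/7537845509642297199917174706861149114875564283464393121061743521431552.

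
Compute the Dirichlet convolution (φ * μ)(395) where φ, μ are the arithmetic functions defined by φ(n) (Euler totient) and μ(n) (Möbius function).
(φ * μ)(395) = 231

Divisors of 395: [1, 5, 79, 395]. For each d | 395:
  d = 1: φ(1) · μ(395/1) = 1 · 1 = 1
  d = 5: φ(5) · μ(395/5) = 4 · -1 = -4
  d = 79: φ(79) · μ(395/79) = 78 · -1 = -78
  d = 395: φ(395) · μ(395/395) = 312 · 1 = 312
Summing: (φ * μ)(395) = 1 + -4 + -78 + 312 = 231.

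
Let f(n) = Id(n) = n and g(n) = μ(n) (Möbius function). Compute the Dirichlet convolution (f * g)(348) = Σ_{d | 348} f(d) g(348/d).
(Id * μ)(348) = 112

Divisors of 348: [1, 2, 3, 4, 6, 12, 29, 58, 87, 116, 174, 348]. For each d | 348:
  d = 1: Id(1) · μ(348/1) = 1 · 0 = 0
  d = 2: Id(2) · μ(348/2) = 2 · -1 = -2
  d = 3: Id(3) · μ(348/3) = 3 · 0 = 0
  d = 4: Id(4) · μ(348/4) = 4 · 1 = 4
  d = 6: Id(6) · μ(348/6) = 6 · 1 = 6
  d = 12: Id(12) · μ(348/12) = 12 · -1 = -12
  d = 29: Id(29) · μ(348/29) = 29 · 0 = 0
  d = 58: Id(58) · μ(348/58) = 58 · 1 = 58
  d = 87: Id(87) · μ(348/87) = 87 · 0 = 0
  d = 116: Id(116) · μ(348/116) = 116 · -1 = -116
  d = 174: Id(174) · μ(348/174) = 174 · -1 = -174
  d = 348: Id(348) · μ(348/348) = 348 · 1 = 348
Summing: (Id * μ)(348) = 0 + -2 + 0 + 4 + 6 + -12 + 0 + 58 + 0 + -116 + -174 + 348 = 112.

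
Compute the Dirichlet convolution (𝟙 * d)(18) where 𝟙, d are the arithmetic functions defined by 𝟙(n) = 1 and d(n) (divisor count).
(𝟙 * d)(18) = 18

Divisors of 18: [1, 2, 3, 6, 9, 18]. For each d | 18:
  d = 1: 𝟙(1) · d(18/1) = 1 · 6 = 6
  d = 2: 𝟙(2) · d(18/2) = 1 · 3 = 3
  d = 3: 𝟙(3) · d(18/3) = 1 · 4 = 4
  d = 6: 𝟙(6) · d(18/6) = 1 · 2 = 2
  d = 9: 𝟙(9) · d(18/9) = 1 · 2 = 2
  d = 18: 𝟙(18) · d(18/18) = 1 · 1 = 1
Summing: (𝟙 * d)(18) = 6 + 3 + 4 + 2 + 2 + 1 = 18.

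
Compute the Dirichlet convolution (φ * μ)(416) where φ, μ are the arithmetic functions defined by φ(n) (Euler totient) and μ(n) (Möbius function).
(φ * μ)(416) = 88

Divisors of 416: [1, 2, 4, 8, 13, 16, 26, 32, 52, 104, 208, 416]. For each d | 416:
  d = 1: φ(1) · μ(416/1) = 1 · 0 = 0
  d = 2: φ(2) · μ(416/2) = 1 · 0 = 0
  d = 4: φ(4) · μ(416/4) = 2 · 0 = 0
  d = 8: φ(8) · μ(416/8) = 4 · 0 = 0
  d = 13: φ(13) · μ(416/13) = 12 · 0 = 0
  d = 16: φ(16) · μ(416/16) = 8 · 1 = 8
  d = 26: φ(26) · μ(416/26) = 12 · 0 = 0
  d = 32: φ(32) · μ(416/32) = 16 · -1 = -16
  d = 52: φ(52) · μ(416/52) = 24 · 0 = 0
  d = 104: φ(104) · μ(416/104) = 48 · 0 = 0
  d = 208: φ(208) · μ(416/208) = 96 · -1 = -96
  d = 416: φ(416) · μ(416/416) = 192 · 1 = 192
Summing: (φ * μ)(416) = 0 + 0 + 0 + 0 + 0 + 8 + 0 + -16 + 0 + 0 + -96 + 192 = 88.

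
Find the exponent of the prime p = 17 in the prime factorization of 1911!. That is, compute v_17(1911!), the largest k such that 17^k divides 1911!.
v_17(1911!) = 118

Legendre's formula: v_p(n!) = Σ_{k ≥ 1} ⌊n / p^k⌋. For p = 17, n = 1911, the terms are:
  ⌊1911/17^1⌋ = ⌊1911/17⌋ = 112
  ⌊1911/17^2⌋ = ⌊1911/289⌋ = 6
(the next term ⌊1911/17^3⌋ = 0, terminating the sum). Summing: v_17(1911!) = 112 + 6 = 118.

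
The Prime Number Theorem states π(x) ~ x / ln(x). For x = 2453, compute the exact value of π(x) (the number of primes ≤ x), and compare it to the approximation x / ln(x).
π(2453) = 363;  x/ln(x) ≈ 314.28;  relative error ≈ 13.42%.

Directly count primes up to 2453: π(2453) = 363. The PNT approximation gives 2453/ln(2453) ≈ 2453/7.80507 ≈ 314.28. Relative error (π(x) − x/ln(x)) / π(x) ≈ 13.42%; the approximation is known to undercount slightly (Li(x) is a better estimate).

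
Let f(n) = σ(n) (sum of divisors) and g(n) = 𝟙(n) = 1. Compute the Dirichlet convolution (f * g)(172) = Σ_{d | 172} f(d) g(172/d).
(σ * 𝟙)(172) = 495

Divisors of 172: [1, 2, 4, 43, 86, 172]. For each d | 172:
  d = 1: σ(1) · 𝟙(172/1) = 1 · 1 = 1
  d = 2: σ(2) · 𝟙(172/2) = 3 · 1 = 3
  d = 4: σ(4) · 𝟙(172/4) = 7 · 1 = 7
  d = 43: σ(43) · 𝟙(172/43) = 44 · 1 = 44
  d = 86: σ(86) · 𝟙(172/86) = 132 · 1 = 132
  d = 172: σ(172) · 𝟙(172/172) = 308 · 1 = 308
Summing: (σ * 𝟙)(172) = 1 + 3 + 7 + 44 + 132 + 308 = 495.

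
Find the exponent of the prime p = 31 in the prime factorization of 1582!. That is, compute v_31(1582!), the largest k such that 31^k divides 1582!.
v_31(1582!) = 52

Legendre's formula: v_p(n!) = Σ_{k ≥ 1} ⌊n / p^k⌋. For p = 31, n = 1582, the terms are:
  ⌊1582/31^1⌋ = ⌊1582/31⌋ = 51
  ⌊1582/31^2⌋ = ⌊1582/961⌋ = 1
(the next term ⌊1582/31^3⌋ = 0, terminating the sum). Summing: v_31(1582!) = 51 + 1 = 52.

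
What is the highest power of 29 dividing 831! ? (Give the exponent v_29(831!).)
v_29(831!) = 28

Legendre's formula: v_p(n!) = Σ_{k ≥ 1} ⌊n / p^k⌋. For p = 29, n = 831, the terms are:
  ⌊831/29^1⌋ = ⌊831/29⌋ = 28
(the next term ⌊831/29^2⌋ = 0, terminating the sum). Summing: v_29(831!) = 28 = 28.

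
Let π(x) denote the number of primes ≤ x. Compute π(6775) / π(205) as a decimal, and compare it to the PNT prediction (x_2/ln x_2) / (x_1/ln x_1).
π(6775)/π(205) = 871/46 ≈ 18.9348;  PNT prediction ≈ 19.9432.

π(205) = 46 and π(6775) = 871, so π(6775)/π(205) ≈ 18.9348. The PNT-predicted ratio is (6775/ln(6775)) / (205/ln(205)) ≈ 19.9432. The two agree to within a few percent, as expected.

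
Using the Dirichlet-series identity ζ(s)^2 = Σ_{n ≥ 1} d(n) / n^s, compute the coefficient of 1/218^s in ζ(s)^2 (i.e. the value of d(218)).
d(218) = 4

ζ(s)^2 = (Σ 1/m^s)(Σ 1/k^s). The coefficient of 1/n^s in the product is the number of ordered pairs (m, k) with mk = n, which equals d(n). For n = 218, divisors are [1, 2, 109, 218], so d(218) = 4.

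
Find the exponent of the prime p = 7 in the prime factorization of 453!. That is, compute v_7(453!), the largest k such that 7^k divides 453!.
v_7(453!) = 74

Legendre's formula: v_p(n!) = Σ_{k ≥ 1} ⌊n / p^k⌋. For p = 7, n = 453, the terms are:
  ⌊453/7^1⌋ = ⌊453/7⌋ = 64
  ⌊453/7^2⌋ = ⌊453/49⌋ = 9
  ⌊453/7^3⌋ = ⌊453/343⌋ = 1
(the next term ⌊453/7^4⌋ = 0, terminating the sum). Summing: v_7(453!) = 64 + 9 + 1 = 74.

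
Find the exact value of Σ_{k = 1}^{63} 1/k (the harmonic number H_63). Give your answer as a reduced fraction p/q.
H_63 = 310559566510213034489743057/65681493561267903750631200

Direct summation: H_63 = 1 + 1/2 + ... + 1/63. The least common denominator is lcm(1, ..., 63) = 591133442051411133755680800; over this denominator the numerator is 591133442051411133755680800 + 295566721025705566877840400 + 197044480683803711251893600 + 147783360512852783438920200 + 118226688410282226751136160 + 98522240341901855625946800 + 84447634578773019107954400 + 73891680256426391719460100 + 65681493561267903750631200 + 59113344205141113375568080 + 53739403822855557614152800 + 49261120170950927812973400 + 45471803234723933365821600 + 42223817289386509553977200 + 39408896136760742250378720 + 36945840128213195859730050 + 34772555414788890220922400 + 32840746780633951875315600 + 31112286423758480723983200 + 29556672102570556687784040 + 28149211526257673035984800 + 26869701911427778807076400 + 25701454002235266685029600 + 24630560085475463906486700 + 23645337682056445350227232 + 22735901617361966682910800 + 21893831187089301250210400 + 21111908644693254776988600 + 20383911794876245991575200 + 19704448068380371125189360 + 19068820711335843024376800 + 18472920064106597929865025 + 17913134607618519204717600 + 17386277707394445110461200 + 16889526915754603821590880 + 16420373390316975937657800 + 15976579514903003615018400 + 15556143211879240361991600 + 15157267744907977788607200 + 14778336051285278343892020 + 14417888830522222774528800 + 14074605763128836517992400 + 13747289350032817064085600 + 13434850955713889403538200 + 13136298712253580750126240 + 12850727001117633342514800 + 12577307277689598590546400 + 12315280042737731953243350 + 12063947796967574158279200 + 11822668841028222675113616 + 11590851804929630073640800 + 11367950808680983341455400 + 11153461170781342146333600 + 10946915593544650625105200 + 10747880764571111522830560 + 10555954322346627388494300 + 10370762141252826907994400 + 10191955897438122995787600 + 10019210882227307351791200 + 9852224034190185562594680 + 9690712164777231700912800 + 9534410355667921512188400 + 9383070508752557678661600 = 2795036098591917310407687513, so H_63 = 2795036098591917310407687513/591133442051411133755680800; reducing by gcd(2795036098591917310407687513, 591133442051411133755680800) = 9 gives 310559566510213034489743057/65681493561267903750631200 ≈ 4.72827. (The PNT-adjacent estimate ln(63) + γ ≈ 4.72035 matches within O(1/n).)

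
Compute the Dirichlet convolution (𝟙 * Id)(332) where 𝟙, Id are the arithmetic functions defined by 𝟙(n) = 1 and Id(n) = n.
(𝟙 * Id)(332) = 588

Divisors of 332: [1, 2, 4, 83, 166, 332]. For each d | 332:
  d = 1: 𝟙(1) · Id(332/1) = 1 · 332 = 332
  d = 2: 𝟙(2) · Id(332/2) = 1 · 166 = 166
  d = 4: 𝟙(4) · Id(332/4) = 1 · 83 = 83
  d = 83: 𝟙(83) · Id(332/83) = 1 · 4 = 4
  d = 166: 𝟙(166) · Id(332/166) = 1 · 2 = 2
  d = 332: 𝟙(332) · Id(332/332) = 1 · 1 = 1
Summing: (𝟙 * Id)(332) = 332 + 166 + 83 + 4 + 2 + 1 = 588.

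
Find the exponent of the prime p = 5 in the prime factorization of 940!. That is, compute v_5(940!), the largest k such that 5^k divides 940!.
v_5(940!) = 233

Legendre's formula: v_p(n!) = Σ_{k ≥ 1} ⌊n / p^k⌋. For p = 5, n = 940, the terms are:
  ⌊940/5^1⌋ = ⌊940/5⌋ = 188
  ⌊940/5^2⌋ = ⌊940/25⌋ = 37
  ⌊940/5^3⌋ = ⌊940/125⌋ = 7
  ⌊940/5^4⌋ = ⌊940/625⌋ = 1
(the next term ⌊940/5^5⌋ = 0, terminating the sum). Summing: v_5(940!) = 188 + 37 + 7 + 1 = 233.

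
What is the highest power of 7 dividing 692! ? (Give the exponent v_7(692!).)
v_7(692!) = 114

Legendre's formula: v_p(n!) = Σ_{k ≥ 1} ⌊n / p^k⌋. For p = 7, n = 692, the terms are:
  ⌊692/7^1⌋ = ⌊692/7⌋ = 98
  ⌊692/7^2⌋ = ⌊692/49⌋ = 14
  ⌊692/7^3⌋ = ⌊692/343⌋ = 2
(the next term ⌊692/7^4⌋ = 0, terminating the sum). Summing: v_7(692!) = 98 + 14 + 2 = 114.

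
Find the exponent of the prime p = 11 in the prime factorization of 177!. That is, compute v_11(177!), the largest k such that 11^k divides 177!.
v_11(177!) = 17

Legendre's formula: v_p(n!) = Σ_{k ≥ 1} ⌊n / p^k⌋. For p = 11, n = 177, the terms are:
  ⌊177/11^1⌋ = ⌊177/11⌋ = 16
  ⌊177/11^2⌋ = ⌊177/121⌋ = 1
(the next term ⌊177/11^3⌋ = 0, terminating the sum). Summing: v_11(177!) = 16 + 1 = 17.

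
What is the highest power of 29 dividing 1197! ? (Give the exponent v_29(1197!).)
v_29(1197!) = 42

Legendre's formula: v_p(n!) = Σ_{k ≥ 1} ⌊n / p^k⌋. For p = 29, n = 1197, the terms are:
  ⌊1197/29^1⌋ = ⌊1197/29⌋ = 41
  ⌊1197/29^2⌋ = ⌊1197/841⌋ = 1
(the next term ⌊1197/29^3⌋ = 0, terminating the sum). Summing: v_29(1197!) = 41 + 1 = 42.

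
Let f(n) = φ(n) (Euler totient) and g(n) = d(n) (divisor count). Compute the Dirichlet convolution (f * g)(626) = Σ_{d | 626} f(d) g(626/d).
(φ * d)(626) = 942

Divisors of 626: [1, 2, 313, 626]. For each d | 626:
  d = 1: φ(1) · d(626/1) = 1 · 4 = 4
  d = 2: φ(2) · d(626/2) = 1 · 2 = 2
  d = 313: φ(313) · d(626/313) = 312 · 2 = 624
  d = 626: φ(626) · d(626/626) = 312 · 1 = 312
Summing: (φ * d)(626) = 4 + 2 + 624 + 312 = 942.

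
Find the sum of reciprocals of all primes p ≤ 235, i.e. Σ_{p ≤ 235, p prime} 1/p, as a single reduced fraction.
Σ 1/p = 8762990377702925264993654890050782886250854676753323401606562622367345144099360398279019780479/4445236185272185438169240794291312557432222642727183809026451438704160103479600800432029464270

π(235) = 51, so the primes ≤ 235 are [2, 3, 5, 7, 11, 13, 17, 19, 23, 29, 31, 37, 41, 43, 47, 53, 59, 61, 67, 71, 73, 79, 83, 89, 97, 101, 103, 107, 109, 113, 127, 131, 137, 139, 149, 151, 157, 163, 167, 173, 179, 181, 191, 193, 197, 199, 211, 223, 227, 229, 233]. Summing 1/p over these primes: 8762990377702925264993654890050782886250854676753323401606562622367345144099360398279019780479/4445236185272185438169240794291312557432222642727183809026451438704160103479600800432029464270 ≈ 1.9713. Mertens estimate ln ln(235) + 0.2615 ≈ 1.9589.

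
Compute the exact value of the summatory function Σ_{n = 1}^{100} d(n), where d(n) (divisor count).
Σ_{n ≤ 100} d(n) = 482

Compute d(n) for each 1 ≤ n ≤ 100: d(1) = 1, d(2) = 2, d(3) = 2, d(4) = 3, d(5) = 2, d(6) = 4, d(7) = 2, d(8) = 4, d(9) = 3, d(10) = 4, d(11) = 2, d(12) = 6, d(13) = 2, d(14) = 4, d(15) = 4, d(16) = 5, d(17) = 2, d(18) = 6, d(19) = 2, d(20) = 6, d(21) = 4, d(22) = 4, d(23) = 2, d(24) = 8, d(25) = 3, d(26) = 4, d(27) = 4, d(28) = 6, d(29) = 2, d(30) = 8, d(31) = 2, d(32) = 6, d(33) = 4, d(34) = 4, d(35) = 4, d(36) = 9, d(37) = 2, d(38) = 4, d(39) = 4, d(40) = 8, d(41) = 2, d(42) = 8, d(43) = 2, d(44) = 6, d(45) = 6, d(46) = 4, d(47) = 2, d(48) = 10, d(49) = 3, d(50) = 6, d(51) = 4, d(52) = 6, d(53) = 2, d(54) = 8, d(55) = 4, d(56) = 8, d(57) = 4, d(58) = 4, d(59) = 2, d(60) = 12, d(61) = 2, d(62) = 4, d(63) = 6, d(64) = 7, d(65) = 4, d(66) = 8, d(67) = 2, d(68) = 6, d(69) = 4, d(70) = 8, d(71) = 2, d(72) = 12, d(73) = 2, d(74) = 4, d(75) = 6, d(76) = 6, d(77) = 4, d(78) = 8, d(79) = 2, d(80) = 10, d(81) = 5, d(82) = 4, d(83) = 2, d(84) = 12, d(85) = 4, d(86) = 4, d(87) = 4, d(88) = 8, d(89) = 2, d(90) = 12, d(91) = 4, d(92) = 6, d(93) = 4, d(94) = 4, d(95) = 4, d(96) = 12, d(97) = 2, d(98) = 6, d(99) = 6, d(100) = 9. Summing all 100 values: 482. (Dirichlet's divisor formula: Σ_{n ≤ x} d(n) = x ln(x) + (2γ − 1) x + O(√x). For x = 100, the asymptotic estimate is ≈ 475.96.)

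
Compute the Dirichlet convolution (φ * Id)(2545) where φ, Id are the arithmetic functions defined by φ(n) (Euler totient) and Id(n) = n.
(φ * Id)(2545) = 9153

Divisors of 2545: [1, 5, 509, 2545]. For each d | 2545:
  d = 1: φ(1) · Id(2545/1) = 1 · 2545 = 2545
  d = 5: φ(5) · Id(2545/5) = 4 · 509 = 2036
  d = 509: φ(509) · Id(2545/509) = 508 · 5 = 2540
  d = 2545: φ(2545) · Id(2545/2545) = 2032 · 1 = 2032
Summing: (φ * Id)(2545) = 2545 + 2036 + 2540 + 2032 = 9153.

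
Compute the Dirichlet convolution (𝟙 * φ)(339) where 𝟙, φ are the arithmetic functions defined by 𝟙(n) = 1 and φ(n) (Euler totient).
(𝟙 * φ)(339) = 339

Divisors of 339: [1, 3, 113, 339]. For each d | 339:
  d = 1: 𝟙(1) · φ(339/1) = 1 · 224 = 224
  d = 3: 𝟙(3) · φ(339/3) = 1 · 112 = 112
  d = 113: 𝟙(113) · φ(339/113) = 1 · 2 = 2
  d = 339: 𝟙(339) · φ(339/339) = 1 · 1 = 1
Summing: (𝟙 * φ)(339) = 224 + 112 + 2 + 1 = 339.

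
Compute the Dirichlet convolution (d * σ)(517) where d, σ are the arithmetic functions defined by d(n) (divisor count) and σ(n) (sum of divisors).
(d * σ)(517) = 700

Divisors of 517: [1, 11, 47, 517]. For each d | 517:
  d = 1: d(1) · σ(517/1) = 1 · 576 = 576
  d = 11: d(11) · σ(517/11) = 2 · 48 = 96
  d = 47: d(47) · σ(517/47) = 2 · 12 = 24
  d = 517: d(517) · σ(517/517) = 4 · 1 = 4
Summing: (d * σ)(517) = 576 + 96 + 24 + 4 = 700.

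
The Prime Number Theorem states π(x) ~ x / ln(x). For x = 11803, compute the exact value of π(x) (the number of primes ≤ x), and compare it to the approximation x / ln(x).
π(11803) = 1414;  x/ln(x) ≈ 1258.84;  relative error ≈ 10.97%.

Directly count primes up to 11803: π(11803) = 1414. The PNT approximation gives 11803/ln(11803) ≈ 11803/9.37611 ≈ 1258.84. Relative error (π(x) − x/ln(x)) / π(x) ≈ 10.97%; the approximation is known to undercount slightly (Li(x) is a better estimate).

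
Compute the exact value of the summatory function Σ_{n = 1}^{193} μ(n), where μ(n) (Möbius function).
Σ_{n ≤ 193} μ(n) = -6

Compute μ(n) for each 1 ≤ n ≤ 193: μ(1) = 1, μ(2) = -1, μ(3) = -1, μ(4) = 0, μ(5) = -1, μ(6) = 1, μ(7) = -1, μ(8) = 0, μ(9) = 0, μ(10) = 1, μ(11) = -1, μ(12) = 0, μ(13) = -1, μ(14) = 1, μ(15) = 1, μ(16) = 0, μ(17) = -1, μ(18) = 0, μ(19) = -1, μ(20) = 0, μ(21) = 1, μ(22) = 1, μ(23) = -1, μ(24) = 0, μ(25) = 0, μ(26) = 1, μ(27) = 0, μ(28) = 0, μ(29) = -1, μ(30) = -1, μ(31) = -1, μ(32) = 0, μ(33) = 1, μ(34) = 1, μ(35) = 1, μ(36) = 0, μ(37) = -1, μ(38) = 1, μ(39) = 1, μ(40) = 0, μ(41) = -1, μ(42) = -1, μ(43) = -1, μ(44) = 0, μ(45) = 0, μ(46) = 1, μ(47) = -1, μ(48) = 0, μ(49) = 0, μ(50) = 0, μ(51) = 1, μ(52) = 0, μ(53) = -1, μ(54) = 0, μ(55) = 1, μ(56) = 0, μ(57) = 1, μ(58) = 1, μ(59) = -1, μ(60) = 0, μ(61) = -1, μ(62) = 1, μ(63) = 0, μ(64) = 0, μ(65) = 1, μ(66) = -1, μ(67) = -1, μ(68) = 0, μ(69) = 1, μ(70) = -1, μ(71) = -1, μ(72) = 0, μ(73) = -1, μ(74) = 1, μ(75) = 0, μ(76) = 0, μ(77) = 1, μ(78) = -1, μ(79) = -1, μ(80) = 0, μ(81) = 0, μ(82) = 1, μ(83) = -1, μ(84) = 0, μ(85) = 1, μ(86) = 1, μ(87) = 1, μ(88) = 0, μ(89) = -1, μ(90) = 0, μ(91) = 1, μ(92) = 0, μ(93) = 1, μ(94) = 1, μ(95) = 1, μ(96) = 0, μ(97) = -1, μ(98) = 0, μ(99) = 0, μ(100) = 0, μ(101) = -1, μ(102) = -1, μ(103) = -1, μ(104) = 0, μ(105) = -1, μ(106) = 1, μ(107) = -1, μ(108) = 0, μ(109) = -1, μ(110) = -1, μ(111) = 1, μ(112) = 0, μ(113) = -1, μ(114) = -1, μ(115) = 1, μ(116) = 0, μ(117) = 0, μ(118) = 1, μ(119) = 1, μ(120) = 0, μ(121) = 0, μ(122) = 1, μ(123) = 1, μ(124) = 0, μ(125) = 0, μ(126) = 0, μ(127) = -1, μ(128) = 0, μ(129) = 1, μ(130) = -1, μ(131) = -1, μ(132) = 0, μ(133) = 1, μ(134) = 1, μ(135) = 0, μ(136) = 0, μ(137) = -1, μ(138) = -1, μ(139) = -1, μ(140) = 0, μ(141) = 1, μ(142) = 1, μ(143) = 1, μ(144) = 0, μ(145) = 1, μ(146) = 1, μ(147) = 0, μ(148) = 0, μ(149) = -1, μ(150) = 0, μ(151) = -1, μ(152) = 0, μ(153) = 0, μ(154) = -1, μ(155) = 1, μ(156) = 0, μ(157) = -1, μ(158) = 1, μ(159) = 1, μ(160) = 0, μ(161) = 1, μ(162) = 0, μ(163) = -1, μ(164) = 0, μ(165) = -1, μ(166) = 1, μ(167) = -1, μ(168) = 0, μ(169) = 0, μ(170) = -1, μ(171) = 0, μ(172) = 0, μ(173) = -1, μ(174) = -1, μ(175) = 0, μ(176) = 0, μ(177) = 1, μ(178) = 1, μ(179) = -1, μ(180) = 0, μ(181) = -1, μ(182) = -1, μ(183) = 1, μ(184) = 0, μ(185) = 1, μ(186) = -1, μ(187) = 1, μ(188) = 0, μ(189) = 0, μ(190) = -1, μ(191) = -1, μ(192) = 0, μ(193) = -1. Summing all 193 values: -6. (Mertens function M(x) = Σ_{n ≤ x} μ(n); on average M(x) should be small (PNT ⟺ M(x) = o(x)).)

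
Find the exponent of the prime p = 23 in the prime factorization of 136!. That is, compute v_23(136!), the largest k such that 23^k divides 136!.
v_23(136!) = 5

Legendre's formula: v_p(n!) = Σ_{k ≥ 1} ⌊n / p^k⌋. For p = 23, n = 136, the terms are:
  ⌊136/23^1⌋ = ⌊136/23⌋ = 5
(the next term ⌊136/23^2⌋ = 0, terminating the sum). Summing: v_23(136!) = 5 = 5.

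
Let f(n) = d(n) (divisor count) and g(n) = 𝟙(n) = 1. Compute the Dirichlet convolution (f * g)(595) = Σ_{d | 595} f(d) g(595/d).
(d * 𝟙)(595) = 27

Divisors of 595: [1, 5, 7, 17, 35, 85, 119, 595]. For each d | 595:
  d = 1: d(1) · 𝟙(595/1) = 1 · 1 = 1
  d = 5: d(5) · 𝟙(595/5) = 2 · 1 = 2
  d = 7: d(7) · 𝟙(595/7) = 2 · 1 = 2
  d = 17: d(17) · 𝟙(595/17) = 2 · 1 = 2
  d = 35: d(35) · 𝟙(595/35) = 4 · 1 = 4
  d = 85: d(85) · 𝟙(595/85) = 4 · 1 = 4
  d = 119: d(119) · 𝟙(595/119) = 4 · 1 = 4
  d = 595: d(595) · 𝟙(595/595) = 8 · 1 = 8
Summing: (d * 𝟙)(595) = 1 + 2 + 2 + 2 + 4 + 4 + 4 + 8 = 27.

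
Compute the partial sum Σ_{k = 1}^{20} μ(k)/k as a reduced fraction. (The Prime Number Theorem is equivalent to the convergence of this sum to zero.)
Σ μ(k)/k = -81988/1616615

Values of μ(k) for 1 ≤ k ≤ 20: μ(1) = 1, μ(2) = -1, μ(3) = -1, μ(5) = -1, μ(6) = 1, μ(7) = -1, μ(10) = 1, μ(11) = -1, μ(13) = -1, μ(14) = 1, μ(15) = 1, μ(17) = -1, μ(19) = -1, with μ = 0 on non-squarefree integers. Summing μ(k)/k for k where μ(k) ≠ 0 gives -81988/1616615 ≈ -0.0507. (PNT ⟺ this sum → 0 as n → ∞.)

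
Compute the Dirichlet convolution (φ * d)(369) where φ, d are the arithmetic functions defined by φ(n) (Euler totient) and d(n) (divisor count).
(φ * d)(369) = 546

Divisors of 369: [1, 3, 9, 41, 123, 369]. For each d | 369:
  d = 1: φ(1) · d(369/1) = 1 · 6 = 6
  d = 3: φ(3) · d(369/3) = 2 · 4 = 8
  d = 9: φ(9) · d(369/9) = 6 · 2 = 12
  d = 41: φ(41) · d(369/41) = 40 · 3 = 120
  d = 123: φ(123) · d(369/123) = 80 · 2 = 160
  d = 369: φ(369) · d(369/369) = 240 · 1 = 240
Summing: (φ * d)(369) = 6 + 8 + 12 + 120 + 160 + 240 = 546.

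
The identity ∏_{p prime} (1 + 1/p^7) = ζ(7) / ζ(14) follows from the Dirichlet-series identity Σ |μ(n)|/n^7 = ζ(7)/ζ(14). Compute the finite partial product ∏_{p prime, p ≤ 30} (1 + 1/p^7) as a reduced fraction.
∏ = 1658744036118718418963507162415104573095141861758633096704/1645110150228546948958650084059359035220017760620475653125

The primes p ≤ 30 are [2, 3, 5, 7, 11, 13, 17, 19, 23, 29]. For each, (1 + 1/p^7) = (p^7 + 1)/p^7. Multiplying these fractions over p ∈ [2, 3, 5, 7, 11, 13, 17, 19, 23, 29] gives 1658744036118718418963507162415104573095141861758633096704/1645110150228546948958650084059359035220017760620475653125. (In the limit P → ∞ this tends to ζ(7)/ζ(14).)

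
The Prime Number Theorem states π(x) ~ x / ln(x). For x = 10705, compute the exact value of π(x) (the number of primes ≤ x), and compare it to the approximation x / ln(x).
π(10705) = 1304;  x/ln(x) ≈ 1153.75;  relative error ≈ 11.52%.

Directly count primes up to 10705: π(10705) = 1304. The PNT approximation gives 10705/ln(10705) ≈ 10705/9.27847 ≈ 1153.75. Relative error (π(x) − x/ln(x)) / π(x) ≈ 11.52%; the approximation is known to undercount slightly (Li(x) is a better estimate).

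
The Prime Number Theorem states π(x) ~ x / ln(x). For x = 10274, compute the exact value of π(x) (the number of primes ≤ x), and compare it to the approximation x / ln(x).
π(10274) = 1261;  x/ln(x) ≈ 1112.22;  relative error ≈ 11.80%.

Directly count primes up to 10274: π(10274) = 1261. The PNT approximation gives 10274/ln(10274) ≈ 10274/9.23737 ≈ 1112.22. Relative error (π(x) − x/ln(x)) / π(x) ≈ 11.80%; the approximation is known to undercount slightly (Li(x) is a better estimate).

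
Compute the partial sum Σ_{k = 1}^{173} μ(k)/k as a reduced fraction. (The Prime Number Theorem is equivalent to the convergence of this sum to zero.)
Σ μ(k)/k = -793961929871179795717382670578573859259482725009372635516241466829/166589903787325219380851695350896256250980509594874862046961683989710

Values of μ(k) for 1 ≤ k ≤ 173: μ(1) = 1, μ(2) = -1, μ(3) = -1, μ(5) = -1, μ(6) = 1, μ(7) = -1, μ(10) = 1, μ(11) = -1, μ(13) = -1, μ(14) = 1, μ(15) = 1, μ(17) = -1, μ(19) = -1, μ(21) = 1, μ(22) = 1, μ(23) = -1, μ(26) = 1, μ(29) = -1, μ(30) = -1, μ(31) = -1, μ(33) = 1, μ(34) = 1, μ(35) = 1, μ(37) = -1, μ(38) = 1, μ(39) = 1, μ(41) = -1, μ(42) = -1, μ(43) = -1, μ(46) = 1, μ(47) = -1, μ(51) = 1, μ(53) = -1, μ(55) = 1, μ(57) = 1, μ(58) = 1, μ(59) = -1, μ(61) = -1, μ(62) = 1, μ(65) = 1, μ(66) = -1, μ(67) = -1, μ(69) = 1, μ(70) = -1, μ(71) = -1, μ(73) = -1, μ(74) = 1, μ(77) = 1, μ(78) = -1, μ(79) = -1, μ(82) = 1, μ(83) = -1, μ(85) = 1, μ(86) = 1, μ(87) = 1, μ(89) = -1, μ(91) = 1, μ(93) = 1, μ(94) = 1, μ(95) = 1, μ(97) = -1, μ(101) = -1, μ(102) = -1, μ(103) = -1, μ(105) = -1, μ(106) = 1, μ(107) = -1, μ(109) = -1, μ(110) = -1, μ(111) = 1, μ(113) = -1, μ(114) = -1, μ(115) = 1, μ(118) = 1, μ(119) = 1, μ(122) = 1, μ(123) = 1, μ(127) = -1, μ(129) = 1, μ(130) = -1, μ(131) = -1, μ(133) = 1, μ(134) = 1, μ(137) = -1, μ(138) = -1, μ(139) = -1, μ(141) = 1, μ(142) = 1, μ(143) = 1, μ(145) = 1, μ(146) = 1, μ(149) = -1, μ(151) = -1, μ(154) = -1, μ(155) = 1, μ(157) = -1, μ(158) = 1, μ(159) = 1, μ(161) = 1, μ(163) = -1, μ(165) = -1, μ(166) = 1, μ(167) = -1, μ(170) = -1, μ(173) = -1, with μ = 0 on non-squarefree integers. Summing μ(k)/k for k where μ(k) ≠ 0 gives -793961929871179795717382670578573859259482725009372635516241466829/166589903787325219380851695350896256250980509594874862046961683989710 ≈ -0.0048. (PNT ⟺ this sum → 0 as n → ∞.)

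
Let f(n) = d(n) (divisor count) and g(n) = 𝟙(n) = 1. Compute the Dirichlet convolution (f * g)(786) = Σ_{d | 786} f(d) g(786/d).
(d * 𝟙)(786) = 27

Divisors of 786: [1, 2, 3, 6, 131, 262, 393, 786]. For each d | 786:
  d = 1: d(1) · 𝟙(786/1) = 1 · 1 = 1
  d = 2: d(2) · 𝟙(786/2) = 2 · 1 = 2
  d = 3: d(3) · 𝟙(786/3) = 2 · 1 = 2
  d = 6: d(6) · 𝟙(786/6) = 4 · 1 = 4
  d = 131: d(131) · 𝟙(786/131) = 2 · 1 = 2
  d = 262: d(262) · 𝟙(786/262) = 4 · 1 = 4
  d = 393: d(393) · 𝟙(786/393) = 4 · 1 = 4
  d = 786: d(786) · 𝟙(786/786) = 8 · 1 = 8
Summing: (d * 𝟙)(786) = 1 + 2 + 2 + 4 + 2 + 4 + 4 + 8 = 27.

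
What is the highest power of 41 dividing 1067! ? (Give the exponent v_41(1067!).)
v_41(1067!) = 26

Legendre's formula: v_p(n!) = Σ_{k ≥ 1} ⌊n / p^k⌋. For p = 41, n = 1067, the terms are:
  ⌊1067/41^1⌋ = ⌊1067/41⌋ = 26
(the next term ⌊1067/41^2⌋ = 0, terminating the sum). Summing: v_41(1067!) = 26 = 26.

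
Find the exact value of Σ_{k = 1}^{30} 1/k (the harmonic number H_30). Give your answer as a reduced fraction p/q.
H_30 = 9304682830147/2329089562800

Direct summation: H_30 = 1 + 1/2 + ... + 1/30. The least common denominator is lcm(1, ..., 30) = 2329089562800; over this denominator the numerator is 2329089562800 + 1164544781400 + 776363187600 + 582272390700 + 465817912560 + 388181593800 + 332727080400 + 291136195350 + 258787729200 + 232908956280 + 211735414800 + 194090796900 + 179160735600 + 166363540200 + 155272637520 + 145568097675 + 137005268400 + 129393864600 + 122583661200 + 116454478140 + 110909026800 + 105867707400 + 101264763600 + 97045398450 + 93163582512 + 89580367800 + 86262576400 + 83181770100 + 80313433200 + 77636318760 = 9304682830147, so H_30 = 9304682830147/2329089562800 (already in lowest terms) ≈ 3.99499. (The PNT-adjacent estimate ln(30) + γ ≈ 3.97841 matches within O(1/n).)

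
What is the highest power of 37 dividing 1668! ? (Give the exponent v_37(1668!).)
v_37(1668!) = 46

Legendre's formula: v_p(n!) = Σ_{k ≥ 1} ⌊n / p^k⌋. For p = 37, n = 1668, the terms are:
  ⌊1668/37^1⌋ = ⌊1668/37⌋ = 45
  ⌊1668/37^2⌋ = ⌊1668/1369⌋ = 1
(the next term ⌊1668/37^3⌋ = 0, terminating the sum). Summing: v_37(1668!) = 45 + 1 = 46.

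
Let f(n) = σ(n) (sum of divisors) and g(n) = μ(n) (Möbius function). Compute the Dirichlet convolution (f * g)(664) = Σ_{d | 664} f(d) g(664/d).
(σ * μ)(664) = 664

Divisors of 664: [1, 2, 4, 8, 83, 166, 332, 664]. For each d | 664:
  d = 1: σ(1) · μ(664/1) = 1 · 0 = 0
  d = 2: σ(2) · μ(664/2) = 3 · 0 = 0
  d = 4: σ(4) · μ(664/4) = 7 · 1 = 7
  d = 8: σ(8) · μ(664/8) = 15 · -1 = -15
  d = 83: σ(83) · μ(664/83) = 84 · 0 = 0
  d = 166: σ(166) · μ(664/166) = 252 · 0 = 0
  d = 332: σ(332) · μ(664/332) = 588 · -1 = -588
  d = 664: σ(664) · μ(664/664) = 1260 · 1 = 1260
Summing: (σ * μ)(664) = 0 + 0 + 7 + -15 + 0 + 0 + -588 + 1260 = 664.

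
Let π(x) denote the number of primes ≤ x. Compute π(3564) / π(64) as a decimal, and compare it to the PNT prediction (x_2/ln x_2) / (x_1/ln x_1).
π(3564)/π(64) = 499/18 ≈ 27.7222;  PNT prediction ≈ 28.3174.

π(64) = 18 and π(3564) = 499, so π(3564)/π(64) ≈ 27.7222. The PNT-predicted ratio is (3564/ln(3564)) / (64/ln(64)) ≈ 28.3174. The two agree to within a few percent, as expected.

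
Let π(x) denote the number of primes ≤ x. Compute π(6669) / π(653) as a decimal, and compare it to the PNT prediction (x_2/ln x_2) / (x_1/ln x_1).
π(6669)/π(653) = 859/119 ≈ 7.2185;  PNT prediction ≈ 7.5177.

π(653) = 119 and π(6669) = 859, so π(6669)/π(653) ≈ 7.2185. The PNT-predicted ratio is (6669/ln(6669)) / (653/ln(653)) ≈ 7.5177. The two agree to within a few percent, as expected.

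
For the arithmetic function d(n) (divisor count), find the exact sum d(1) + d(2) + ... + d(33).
Σ_{n ≤ 33} d(n) = 123

Compute d(n) for each 1 ≤ n ≤ 33: d(1) = 1, d(2) = 2, d(3) = 2, d(4) = 3, d(5) = 2, d(6) = 4, d(7) = 2, d(8) = 4, d(9) = 3, d(10) = 4, d(11) = 2, d(12) = 6, d(13) = 2, d(14) = 4, d(15) = 4, d(16) = 5, d(17) = 2, d(18) = 6, d(19) = 2, d(20) = 6, d(21) = 4, d(22) = 4, d(23) = 2, d(24) = 8, d(25) = 3, d(26) = 4, d(27) = 4, d(28) = 6, d(29) = 2, d(30) = 8, d(31) = 2, d(32) = 6, d(33) = 4. Summing all 33 values: 123. (Dirichlet's divisor formula: Σ_{n ≤ x} d(n) = x ln(x) + (2γ − 1) x + O(√x). For x = 33, the asymptotic estimate is ≈ 120.48.)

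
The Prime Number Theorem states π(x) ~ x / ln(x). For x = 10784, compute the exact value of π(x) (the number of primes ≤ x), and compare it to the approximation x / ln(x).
π(10784) = 1313;  x/ln(x) ≈ 1161.34;  relative error ≈ 11.55%.

Directly count primes up to 10784: π(10784) = 1313. The PNT approximation gives 10784/ln(10784) ≈ 10784/9.28582 ≈ 1161.34. Relative error (π(x) − x/ln(x)) / π(x) ≈ 11.55%; the approximation is known to undercount slightly (Li(x) is a better estimate).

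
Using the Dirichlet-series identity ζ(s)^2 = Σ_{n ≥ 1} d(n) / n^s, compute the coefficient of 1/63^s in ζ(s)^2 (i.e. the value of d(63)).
d(63) = 6

ζ(s)^2 = (Σ 1/m^s)(Σ 1/k^s). The coefficient of 1/n^s in the product is the number of ordered pairs (m, k) with mk = n, which equals d(n). For n = 63, divisors are [1, 3, 7, 9, 21, 63], so d(63) = 6.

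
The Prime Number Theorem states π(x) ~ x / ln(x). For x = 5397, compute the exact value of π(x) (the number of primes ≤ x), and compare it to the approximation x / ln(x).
π(5397) = 711;  x/ln(x) ≈ 628.03;  relative error ≈ 11.67%.

Directly count primes up to 5397: π(5397) = 711. The PNT approximation gives 5397/ln(5397) ≈ 5397/8.59360 ≈ 628.03. Relative error (π(x) − x/ln(x)) / π(x) ≈ 11.67%; the approximation is known to undercount slightly (Li(x) is a better estimate).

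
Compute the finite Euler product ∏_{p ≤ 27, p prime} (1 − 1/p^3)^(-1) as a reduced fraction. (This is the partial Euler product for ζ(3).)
∏ = 580625301352525/483109627290624

The primes p ≤ 27 are [2, 3, 5, 7, 11, 13, 17, 19, 23]. For each prime, (1 − 1/p^3)^(-1) = p^3 / (p^3 − 1). The product is (1 − 1/2^3)^(-1), (1 − 1/3^3)^(-1), (1 − 1/5^3)^(-1), (1 − 1/7^3)^(-1), (1 − 1/11^3)^(-1), (1 − 1/13^3)^(-1), (1 − 1/17^3)^(-1), (1 − 1/19^3)^(-1), (1 − 1/23^3)^(-1) = ∏ p^3 / (p^3 − 1) = 580625301352525/483109627290624.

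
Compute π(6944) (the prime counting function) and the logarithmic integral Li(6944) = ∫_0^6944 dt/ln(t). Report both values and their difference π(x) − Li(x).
π(6944) = 890;  Li(6944) ≈ 908.00;  π(x) − Li(x) ≈ -18.00.

Direct count of primes ≤ 6944 gives π(6944) = 890. Numerical evaluation of the logarithmic integral gives Li(6944) ≈ 908.00. The difference π(x) − Li(x) ≈ -18.00 is typically negative for small/moderate x (Li(x) overestimates), though Littlewood's theorem shows this sign changes infinitely often.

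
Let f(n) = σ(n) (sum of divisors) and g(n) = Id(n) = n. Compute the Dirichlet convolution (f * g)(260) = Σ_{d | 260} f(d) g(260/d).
(σ * Id)(260) = 5049

Divisors of 260: [1, 2, 4, 5, 10, 13, 20, 26, 52, 65, 130, 260]. For each d | 260:
  d = 1: σ(1) · Id(260/1) = 1 · 260 = 260
  d = 2: σ(2) · Id(260/2) = 3 · 130 = 390
  d = 4: σ(4) · Id(260/4) = 7 · 65 = 455
  d = 5: σ(5) · Id(260/5) = 6 · 52 = 312
  d = 10: σ(10) · Id(260/10) = 18 · 26 = 468
  d = 13: σ(13) · Id(260/13) = 14 · 20 = 280
  d = 20: σ(20) · Id(260/20) = 42 · 13 = 546
  d = 26: σ(26) · Id(260/26) = 42 · 10 = 420
  d = 52: σ(52) · Id(260/52) = 98 · 5 = 490
  d = 65: σ(65) · Id(260/65) = 84 · 4 = 336
  d = 130: σ(130) · Id(260/130) = 252 · 2 = 504
  d = 260: σ(260) · Id(260/260) = 588 · 1 = 588
Summing: (σ * Id)(260) = 260 + 390 + 455 + 312 + 468 + 280 + 546 + 420 + 490 + 336 + 504 + 588 = 5049.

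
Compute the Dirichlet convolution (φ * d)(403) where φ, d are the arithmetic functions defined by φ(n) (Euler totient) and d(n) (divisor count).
(φ * d)(403) = 448

Divisors of 403: [1, 13, 31, 403]. For each d | 403:
  d = 1: φ(1) · d(403/1) = 1 · 4 = 4
  d = 13: φ(13) · d(403/13) = 12 · 2 = 24
  d = 31: φ(31) · d(403/31) = 30 · 2 = 60
  d = 403: φ(403) · d(403/403) = 360 · 1 = 360
Summing: (φ * d)(403) = 4 + 24 + 60 + 360 = 448.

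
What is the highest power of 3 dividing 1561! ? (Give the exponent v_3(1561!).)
v_3(1561!) = 777

Legendre's formula: v_p(n!) = Σ_{k ≥ 1} ⌊n / p^k⌋. For p = 3, n = 1561, the terms are:
  ⌊1561/3^1⌋ = ⌊1561/3⌋ = 520
  ⌊1561/3^2⌋ = ⌊1561/9⌋ = 173
  ⌊1561/3^3⌋ = ⌊1561/27⌋ = 57
  ⌊1561/3^4⌋ = ⌊1561/81⌋ = 19
  ⌊1561/3^5⌋ = ⌊1561/243⌋ = 6
  ⌊1561/3^6⌋ = ⌊1561/729⌋ = 2
(the next term ⌊1561/3^7⌋ = 0, terminating the sum). Summing: v_3(1561!) = 520 + 173 + 57 + 19 + 6 + 2 = 777.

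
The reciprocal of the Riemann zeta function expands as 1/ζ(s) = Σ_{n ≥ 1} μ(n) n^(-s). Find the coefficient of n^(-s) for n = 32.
μ(32) = 0

Factor n = 32 = 2^5. μ(n) = 0 if any exponent ≥ 2 (not squarefree); otherwise μ(n) = (−1)^{ω(n)} where ω(n) is the number of distinct prime factors. Applying: μ(32) = 0.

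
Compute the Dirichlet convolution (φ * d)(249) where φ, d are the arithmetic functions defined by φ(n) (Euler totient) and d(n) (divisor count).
(φ * d)(249) = 336

Divisors of 249: [1, 3, 83, 249]. For each d | 249:
  d = 1: φ(1) · d(249/1) = 1 · 4 = 4
  d = 3: φ(3) · d(249/3) = 2 · 2 = 4
  d = 83: φ(83) · d(249/83) = 82 · 2 = 164
  d = 249: φ(249) · d(249/249) = 164 · 1 = 164
Summing: (φ * d)(249) = 4 + 4 + 164 + 164 = 336.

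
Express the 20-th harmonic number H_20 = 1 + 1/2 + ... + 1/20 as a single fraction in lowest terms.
H_20 = 55835135/15519504

Direct summation: H_20 = 1 + 1/2 + ... + 1/20. The least common denominator is lcm(1, ..., 20) = 232792560; over this denominator the numerator is 232792560 + 116396280 + 77597520 + 58198140 + 46558512 + 38798760 + 33256080 + 29099070 + 25865840 + 23279256 + 21162960 + 19399380 + 17907120 + 16628040 + 15519504 + 14549535 + 13693680 + 12932920 + 12252240 + 11639628 = 837527025, so H_20 = 837527025/232792560; reducing by gcd(837527025, 232792560) = 15 gives 55835135/15519504 ≈ 3.59774. (The PNT-adjacent estimate ln(20) + γ ≈ 3.57295 matches within O(1/n).)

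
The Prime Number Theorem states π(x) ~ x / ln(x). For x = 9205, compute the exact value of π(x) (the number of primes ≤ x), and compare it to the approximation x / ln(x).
π(9205) = 1141;  x/ln(x) ≈ 1008.49;  relative error ≈ 11.61%.

Directly count primes up to 9205: π(9205) = 1141. The PNT approximation gives 9205/ln(9205) ≈ 9205/9.12750 ≈ 1008.49. Relative error (π(x) − x/ln(x)) / π(x) ≈ 11.61%; the approximation is known to undercount slightly (Li(x) is a better estimate).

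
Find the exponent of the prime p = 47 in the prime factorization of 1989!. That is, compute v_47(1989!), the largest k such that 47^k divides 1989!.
v_47(1989!) = 42

Legendre's formula: v_p(n!) = Σ_{k ≥ 1} ⌊n / p^k⌋. For p = 47, n = 1989, the terms are:
  ⌊1989/47^1⌋ = ⌊1989/47⌋ = 42
(the next term ⌊1989/47^2⌋ = 0, terminating the sum). Summing: v_47(1989!) = 42 = 42.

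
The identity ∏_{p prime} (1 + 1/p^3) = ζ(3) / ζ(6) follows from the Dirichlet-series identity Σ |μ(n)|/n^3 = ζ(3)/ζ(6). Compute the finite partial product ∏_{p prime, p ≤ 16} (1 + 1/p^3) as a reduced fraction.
∏ = 431631936/365525875

The primes p ≤ 16 are [2, 3, 5, 7, 11, 13]. For each, (1 + 1/p^3) = (p^3 + 1)/p^3. Multiplying these fractions over p ∈ [2, 3, 5, 7, 11, 13] gives 431631936/365525875. (In the limit P → ∞ this tends to ζ(3)/ζ(6).)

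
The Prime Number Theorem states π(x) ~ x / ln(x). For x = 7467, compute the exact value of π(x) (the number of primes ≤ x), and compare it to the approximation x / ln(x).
π(7467) = 945;  x/ln(x) ≈ 837.27;  relative error ≈ 11.40%.

Directly count primes up to 7467: π(7467) = 945. The PNT approximation gives 7467/ln(7467) ≈ 7467/8.91825 ≈ 837.27. Relative error (π(x) − x/ln(x)) / π(x) ≈ 11.40%; the approximation is known to undercount slightly (Li(x) is a better estimate).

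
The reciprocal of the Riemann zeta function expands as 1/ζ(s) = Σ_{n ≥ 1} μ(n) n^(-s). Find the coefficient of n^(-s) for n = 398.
μ(398) = 1

Factor n = 398 = 2 · 199. μ(n) = 0 if any exponent ≥ 2 (not squarefree); otherwise μ(n) = (−1)^{ω(n)} where ω(n) is the number of distinct prime factors. Applying: μ(398) = 1.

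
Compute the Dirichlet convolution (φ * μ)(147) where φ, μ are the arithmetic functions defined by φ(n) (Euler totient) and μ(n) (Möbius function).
(φ * μ)(147) = 36

Divisors of 147: [1, 3, 7, 21, 49, 147]. For each d | 147:
  d = 1: φ(1) · μ(147/1) = 1 · 0 = 0
  d = 3: φ(3) · μ(147/3) = 2 · 0 = 0
  d = 7: φ(7) · μ(147/7) = 6 · 1 = 6
  d = 21: φ(21) · μ(147/21) = 12 · -1 = -12
  d = 49: φ(49) · μ(147/49) = 42 · -1 = -42
  d = 147: φ(147) · μ(147/147) = 84 · 1 = 84
Summing: (φ * μ)(147) = 0 + 0 + 6 + -12 + -42 + 84 = 36.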